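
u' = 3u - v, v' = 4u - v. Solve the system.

Coefficient matrix A = [[3, -1], [4, -1]].
Characteristic polynomial det(A - λI) = λ^2 - 2λ + 1 = 0.
Single eigenvalue λ = 1 with algebraic multiplicity 2.
Eigenvector v = (1,2); generalized eigenvector w with (A-λI)w=v is (0,-1).
General solution: e^(t)[K_1·v + K_2·(t·v + w)].

u(t) = K_1e^(t) + K_2te^(t), v(t) = 2K_1e^(t) + 2K_2te^(t) - K_2e^(t)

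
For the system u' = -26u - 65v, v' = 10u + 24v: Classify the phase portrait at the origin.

stable spiral

A = [[-26,-65],[10,24]]; det(A-λI) = λ^2 + 2λ + 26.
λ = -1 ± 5i: negative real part.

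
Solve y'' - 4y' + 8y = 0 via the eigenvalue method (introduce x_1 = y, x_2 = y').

Let x_1 = y, x_2 = y'. Then x_1' = x_2 and x_2' = -8x_1 + 4x_2.
A = [[0,1],[-8,4]]; det(A-λI) = λ^2 - 4λ + 8.
Eigenvalues λ = 2 ± 2i.

y(t) = c_1e^(2t)cos(2t) + c_2e^(2t)sin(2t)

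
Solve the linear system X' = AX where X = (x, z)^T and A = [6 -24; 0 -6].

x(t) = -2K_1e^(-6t) - K_2e^(6t), z(t) = -K_1e^(-6t)

Coefficient matrix A = [[6, -24], [0, -6]].
Characteristic polynomial det(A - λI) = λ^2 - 36 = 0.
Eigenvalues λ = -6, 6.
For λ=-6: (A-λI) row 1 is [12, -24], so an eigenvector is (-2, -1).
For λ=6: (A-λI) row 1 is [0, -24], so an eigenvector is (-1, 0).
General solution: K_1e^(-6t)(-2,-1) + K_2e^(6t)(-1,0).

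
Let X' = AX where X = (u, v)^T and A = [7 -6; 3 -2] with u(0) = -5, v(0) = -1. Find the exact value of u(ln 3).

A = [[7,-6],[3,-2]]; eigenvalues λ = 4, 1.
Eigenvectors: (2,1) for λ=4, (1,1) for λ=1.
From the initial condition, c_1 = -4, c_2 = 3.
u(ln 3) = (-4)(3^4)(2) + (3)(3^1)(1) = -639.

-639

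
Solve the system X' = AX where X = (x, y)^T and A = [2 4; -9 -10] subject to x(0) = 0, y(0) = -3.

x(t) = -12te^(-4t), y(t) = 18te^(-4t) - 3e^(-4t)

Coefficient matrix A = [[2, 4], [-9, -10]].
Characteristic polynomial det(A - λI) = λ^2 + 8λ + 16 = 0.
Single eigenvalue λ = -4 with algebraic multiplicity 2.
Eigenvector v = (2,-3); generalized eigenvector w with (A-λI)w=v is (-1,2).
General solution: e^(-4t)[K_1·v + K_2·(t·v + w)].
Applying x(0)=0, y(0)=-3 gives K_1=-3, K_2=-6.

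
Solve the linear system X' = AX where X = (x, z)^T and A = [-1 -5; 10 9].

x(t) = K_1e^(4t)sin(5t) - K_2e^(4t)cos(5t), z(t) = -K_1e^(4t)sin(5t) - K_1e^(4t)cos(5t) - K_2e^(4t)sin(5t) + K_2e^(4t)cos(5t)

Coefficient matrix A = [[-1, -5], [10, 9]].
Characteristic polynomial det(A - λI) = λ^2 - 8λ + 41 = 0.
Eigenvalues λ = 4 ± 5i (complex conjugate pair).
For λ=4+5i: an eigenvector is (0,-1) - i(1,-1) = (0 - i, -1 + i).
A real fundamental pair from Re and Im of e^((4+5i)t)v: X_1 = e^(4t)(cos(5t)·(0,-1) + sin(5t)·(1,-1)), X_2 = e^(4t)(sin(5t)·(0,-1) - cos(5t)·(1,-1)).
General solution: K_1X_1 + K_2X_2.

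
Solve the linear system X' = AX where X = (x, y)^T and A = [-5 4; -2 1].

Coefficient matrix A = [[-5, 4], [-2, 1]].
Characteristic polynomial det(A - λI) = λ^2 + 4λ + 3 = 0.
Eigenvalues λ = -3, -1.
For λ=-3: (A-λI) row 1 is [-2, 4], so an eigenvector is (2, 1).
For λ=-1: (A-λI) row 1 is [-4, 4], so an eigenvector is (1, 1).
General solution: C_1e^(-3t)(2,1) + C_2e^(-t)(1,1).

x(t) = 2C_1e^(-3t) + C_2e^(-t), y(t) = C_1e^(-3t) + C_2e^(-t)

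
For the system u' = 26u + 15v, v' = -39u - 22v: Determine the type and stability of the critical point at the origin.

unstable spiral

A = [[26,15],[-39,-22]]; det(A-λI) = λ^2 - 4λ + 13.
λ = 2 ± 3i: positive real part.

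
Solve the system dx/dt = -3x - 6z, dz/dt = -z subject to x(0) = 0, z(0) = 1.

x(t) = -3e^(-t) + 3e^(-3t), z(t) = e^(-t)

Coefficient matrix A = [[-3, -6], [0, -1]].
Characteristic polynomial det(A - λI) = λ^2 + 4λ + 3 = 0.
Eigenvalues λ = -1, -3.
For λ=-1: (A-λI) row 1 is [-2, -6], so an eigenvector is (-3, 1).
For λ=-3: (A-λI) row 1 is [0, -6], so an eigenvector is (1, 0).
General solution: C_1e^(-t)(-3,1) + C_2e^(-3t)(1,0).
Applying x(0)=0, z(0)=1 gives C_1=1, C_2=3.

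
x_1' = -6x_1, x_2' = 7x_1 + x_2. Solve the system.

Coefficient matrix A = [[-6, 0], [7, 1]].
Characteristic polynomial det(A - λI) = λ^2 + 5λ - 6 = 0.
Eigenvalues λ = 1, -6.
For λ=1: (A-λI) row 1 is [-7, 0], so an eigenvector is (0, 1).
For λ=-6: (A-λI) row 2 is [7, 7], so an eigenvector is (1, -1).
General solution: K_1e^(t)(0,1) + K_2e^(-6t)(1,-1).

x_1(t) = K_2e^(-6t), x_2(t) = K_1e^(t) - K_2e^(-6t)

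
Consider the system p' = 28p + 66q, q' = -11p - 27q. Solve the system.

Coefficient matrix A = [[28, 66], [-11, -27]].
Characteristic polynomial det(A - λI) = λ^2 - λ - 30 = 0.
Eigenvalues λ = 6, -5.
For λ=6: (A-λI) row 1 is [22, 66], so an eigenvector is (3, -1).
For λ=-5: (A-λI) row 1 is [33, 66], so an eigenvector is (-2, 1).
General solution: c_1e^(6t)(3,-1) + c_2e^(-5t)(-2,1).

p(t) = 3c_1e^(6t) - 2c_2e^(-5t), q(t) = -c_1e^(6t) + c_2e^(-5t)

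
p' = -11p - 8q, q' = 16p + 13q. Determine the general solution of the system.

p(t) = K_1e^(-3t) - K_2e^(5t), q(t) = -K_1e^(-3t) + 2K_2e^(5t)

Coefficient matrix A = [[-11, -8], [16, 13]].
Characteristic polynomial det(A - λI) = λ^2 - 2λ - 15 = 0.
Eigenvalues λ = -3, 5.
For λ=-3: (A-λI) row 1 is [-8, -8], so an eigenvector is (1, -1).
For λ=5: (A-λI) row 1 is [-16, -8], so an eigenvector is (-1, 2).
General solution: K_1e^(-3t)(1,-1) + K_2e^(5t)(-1,2).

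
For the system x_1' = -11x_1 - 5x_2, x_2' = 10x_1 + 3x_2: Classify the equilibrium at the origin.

stable spiral

A = [[-11,-5],[10,3]]; det(A-λI) = λ^2 + 8λ + 17.
λ = -4 ± i: negative real part.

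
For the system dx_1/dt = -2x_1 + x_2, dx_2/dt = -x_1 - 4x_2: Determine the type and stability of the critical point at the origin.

stable improper node

A = [[-2,1],[-1,-4]]; det(A-λI) = λ^2 + 6λ + 9.
repeated λ = -3 with a single eigenvector.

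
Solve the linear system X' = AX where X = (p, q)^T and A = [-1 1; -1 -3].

p(t) = -K_1e^(-2t) - K_2te^(-2t) - 2K_2e^(-2t), q(t) = K_1e^(-2t) + K_2te^(-2t) + K_2e^(-2t)

Coefficient matrix A = [[-1, 1], [-1, -3]].
Characteristic polynomial det(A - λI) = λ^2 + 4λ + 4 = 0.
Single eigenvalue λ = -2 with algebraic multiplicity 2.
Eigenvector v = (-1,1); generalized eigenvector w with (A-λI)w=v is (-2,1).
General solution: e^(-2t)[K_1·v + K_2·(t·v + w)].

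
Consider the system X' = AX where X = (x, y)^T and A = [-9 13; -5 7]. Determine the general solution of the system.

Coefficient matrix A = [[-9, 13], [-5, 7]].
Characteristic polynomial det(A - λI) = λ^2 + 2λ + 2 = 0.
Eigenvalues λ = -1 ± i (complex conjugate pair).
For λ=-1+i: an eigenvector is (3,2) - i(2,1) = (3 - 2i, 2 - i).
A real fundamental pair from Re and Im of e^((-1+i)t)v: X_1 = e^(-t)(cos(t)·(3,2) + sin(t)·(2,1)), X_2 = e^(-t)(sin(t)·(3,2) - cos(t)·(2,1)).
General solution: c_1X_1 + c_2X_2.

x(t) = 2c_1e^(-t)sin(t) + 3c_1e^(-t)cos(t) + 3c_2e^(-t)sin(t) - 2c_2e^(-t)cos(t), y(t) = c_1e^(-t)sin(t) + 2c_1e^(-t)cos(t) + 2c_2e^(-t)sin(t) - c_2e^(-t)cos(t)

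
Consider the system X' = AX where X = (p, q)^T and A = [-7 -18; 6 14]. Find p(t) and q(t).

p(t) = 3K_1e^(5t) - 2K_2e^(2t), q(t) = -2K_1e^(5t) + K_2e^(2t)

Coefficient matrix A = [[-7, -18], [6, 14]].
Characteristic polynomial det(A - λI) = λ^2 - 7λ + 10 = 0.
Eigenvalues λ = 5, 2.
For λ=5: (A-λI) row 1 is [-12, -18], so an eigenvector is (3, -2).
For λ=2: (A-λI) row 1 is [-9, -18], so an eigenvector is (-2, 1).
General solution: K_1e^(5t)(3,-2) + K_2e^(2t)(-2,1).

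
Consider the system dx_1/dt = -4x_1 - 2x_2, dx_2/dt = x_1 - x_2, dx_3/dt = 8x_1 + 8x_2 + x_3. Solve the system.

x_1(t) = 2c_1e^(-3t) + c_2e^(-2t), x_2(t) = -c_1e^(-3t) - c_2e^(-2t), x_3(t) = -2c_1e^(-3t) + c_3e^(t)

Coefficient matrix A = [[-4, -2, 0], [1, -1, 0], [8, 8, 1]].
det(A - λI) = 0 gives eigenvalues λ = -3, -2, 1.
For λ=-3: eigenvector (2,-1,-2).
For λ=-2: eigenvector (1,-1,0).
For λ=1: eigenvector (0,0,1).
General solution: c_1e^(-3t)(2,-1,-2) + c_2e^(-2t)(1,-1,0) + c_3e^(t)(0,0,1).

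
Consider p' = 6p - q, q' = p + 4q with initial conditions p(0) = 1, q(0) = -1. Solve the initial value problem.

p(t) = 2te^(5t) + e^(5t), q(t) = 2te^(5t) - e^(5t)

Coefficient matrix A = [[6, -1], [1, 4]].
Characteristic polynomial det(A - λI) = λ^2 - 10λ + 25 = 0.
Single eigenvalue λ = 5 with algebraic multiplicity 2.
Eigenvector v = (-1,-1); generalized eigenvector w with (A-λI)w=v is (0,1).
General solution: e^(5t)[c_1·v + c_2·(t·v + w)].
Applying p(0)=1, q(0)=-1 gives c_1=-1, c_2=-2.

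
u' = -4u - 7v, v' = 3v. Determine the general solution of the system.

u(t) = c_1e^(-4t) - c_2e^(3t), v(t) = c_2e^(3t)

Coefficient matrix A = [[-4, -7], [0, 3]].
Characteristic polynomial det(A - λI) = λ^2 + λ - 12 = 0.
Eigenvalues λ = -4, 3.
For λ=-4: (A-λI) row 1 is [0, -7], so an eigenvector is (1, 0).
For λ=3: (A-λI) row 1 is [-7, -7], so an eigenvector is (-1, 1).
General solution: c_1e^(-4t)(1,0) + c_2e^(3t)(-1,1).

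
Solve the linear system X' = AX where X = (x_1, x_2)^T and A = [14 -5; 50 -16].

x_1(t) = C_1e^(-t)sin(5t) - C_2e^(-t)cos(5t), x_2(t) = 3C_1e^(-t)sin(5t) - C_1e^(-t)cos(5t) - C_2e^(-t)sin(5t) - 3C_2e^(-t)cos(5t)

Coefficient matrix A = [[14, -5], [50, -16]].
Characteristic polynomial det(A - λI) = λ^2 + 2λ + 26 = 0.
Eigenvalues λ = -1 ± 5i (complex conjugate pair).
For λ=-1+5i: an eigenvector is (0,-1) - i(1,3) = (0 - i, -1 - 3i).
A real fundamental pair from Re and Im of e^((-1+5i)t)v: X_1 = e^(-t)(cos(5t)·(0,-1) + sin(5t)·(1,3)), X_2 = e^(-t)(sin(5t)·(0,-1) - cos(5t)·(1,3)).
General solution: C_1X_1 + C_2X_2.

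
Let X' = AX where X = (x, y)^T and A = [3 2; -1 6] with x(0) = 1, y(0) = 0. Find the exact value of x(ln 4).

A = [[3,2],[-1,6]]; eigenvalues λ = 5, 4.
Eigenvectors: (-1,-1) for λ=5, (-2,-1) for λ=4.
From the initial condition, c_1 = 1, c_2 = -1.
x(ln 4) = (1)(4^5)(-1) + (-1)(4^4)(-2) = -512.

-512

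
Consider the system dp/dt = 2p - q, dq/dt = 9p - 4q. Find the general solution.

Coefficient matrix A = [[2, -1], [9, -4]].
Characteristic polynomial det(A - λI) = λ^2 + 2λ + 1 = 0.
Single eigenvalue λ = -1 with algebraic multiplicity 2.
Eigenvector v = (-1,-3); generalized eigenvector w with (A-λI)w=v is (-1,-2).
General solution: e^(-t)[C_1·v + C_2·(t·v + w)].

p(t) = -C_1e^(-t) - C_2te^(-t) - C_2e^(-t), q(t) = -3C_1e^(-t) - 3C_2te^(-t) - 2C_2e^(-t)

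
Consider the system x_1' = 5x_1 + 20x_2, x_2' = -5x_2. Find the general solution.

x_1(t) = -2K_1e^(-5t) - K_2e^(5t), x_2(t) = K_1e^(-5t)

Coefficient matrix A = [[5, 20], [0, -5]].
Characteristic polynomial det(A - λI) = λ^2 - 25 = 0.
Eigenvalues λ = -5, 5.
For λ=-5: (A-λI) row 1 is [10, 20], so an eigenvector is (-2, 1).
For λ=5: (A-λI) row 1 is [0, 20], so an eigenvector is (-1, 0).
General solution: K_1e^(-5t)(-2,1) + K_2e^(5t)(-1,0).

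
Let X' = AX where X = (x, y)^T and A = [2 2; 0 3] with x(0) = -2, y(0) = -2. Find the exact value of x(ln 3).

A = [[2,2],[0,3]]; eigenvalues λ = 2, 3.
Eigenvectors: (-1,0) for λ=2, (-2,-1) for λ=3.
From the initial condition, c_1 = -2, c_2 = 2.
x(ln 3) = (-2)(3^2)(-1) + (2)(3^3)(-2) = -90.

-90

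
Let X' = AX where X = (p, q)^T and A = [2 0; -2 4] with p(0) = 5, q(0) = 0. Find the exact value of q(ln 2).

-60

A = [[2,0],[-2,4]]; eigenvalues λ = 4, 2.
Eigenvectors: (0,1) for λ=4, (-1,-1) for λ=2.
From the initial condition, c_1 = -5, c_2 = -5.
q(ln 2) = (-5)(2^4)(1) + (-5)(2^2)(-1) = -60.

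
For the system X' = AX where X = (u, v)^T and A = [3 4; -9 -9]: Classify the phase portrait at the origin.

A = [[3,4],[-9,-9]]; det(A-λI) = λ^2 + 6λ + 9.
repeated λ = -3 with a single eigenvector.

stable improper node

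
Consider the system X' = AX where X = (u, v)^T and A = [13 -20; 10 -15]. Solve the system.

Coefficient matrix A = [[13, -20], [10, -15]].
Characteristic polynomial det(A - λI) = λ^2 + 2λ + 5 = 0.
Eigenvalues λ = -1 ± 2i (complex conjugate pair).
For λ=-1+2i: an eigenvector is (-1,-1) - i(3,2) = (-1 - 3i, -1 - 2i).
A real fundamental pair from Re and Im of e^((-1+2i)t)v: X_1 = e^(-t)(cos(2t)·(-1,-1) + sin(2t)·(3,2)), X_2 = e^(-t)(sin(2t)·(-1,-1) - cos(2t)·(3,2)).
General solution: c_1X_1 + c_2X_2.

u(t) = 3c_1e^(-t)sin(2t) - c_1e^(-t)cos(2t) - c_2e^(-t)sin(2t) - 3c_2e^(-t)cos(2t), v(t) = 2c_1e^(-t)sin(2t) - c_1e^(-t)cos(2t) - c_2e^(-t)sin(2t) - 2c_2e^(-t)cos(2t)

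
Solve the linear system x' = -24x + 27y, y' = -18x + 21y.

x(t) = K_1e^(3t) + 3K_2e^(-6t), y(t) = K_1e^(3t) + 2K_2e^(-6t)

Coefficient matrix A = [[-24, 27], [-18, 21]].
Characteristic polynomial det(A - λI) = λ^2 + 3λ - 18 = 0.
Eigenvalues λ = 3, -6.
For λ=3: (A-λI) row 1 is [-27, 27], so an eigenvector is (1, 1).
For λ=-6: (A-λI) row 1 is [-18, 27], so an eigenvector is (3, 2).
General solution: K_1e^(3t)(1,1) + K_2e^(-6t)(3,2).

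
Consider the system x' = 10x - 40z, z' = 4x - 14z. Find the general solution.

x(t) = 3K_1e^(-2t)sin(4t) + K_1e^(-2t)cos(4t) + K_2e^(-2t)sin(4t) - 3K_2e^(-2t)cos(4t), z(t) = K_1e^(-2t)sin(4t) - K_2e^(-2t)cos(4t)

Coefficient matrix A = [[10, -40], [4, -14]].
Characteristic polynomial det(A - λI) = λ^2 + 4λ + 20 = 0.
Eigenvalues λ = -2 ± 4i (complex conjugate pair).
For λ=-2+4i: an eigenvector is (1,0) - i(3,1) = (1 - 3i, 0 - i).
A real fundamental pair from Re and Im of e^((-2+4i)t)v: X_1 = e^(-2t)(cos(4t)·(1,0) + sin(4t)·(3,1)), X_2 = e^(-2t)(sin(4t)·(1,0) - cos(4t)·(3,1)).
General solution: K_1X_1 + K_2X_2.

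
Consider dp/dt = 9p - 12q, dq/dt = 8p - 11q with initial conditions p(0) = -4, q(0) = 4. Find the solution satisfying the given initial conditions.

p(t) = -24e^(t) + 20e^(-3t), q(t) = -16e^(t) + 20e^(-3t)

Coefficient matrix A = [[9, -12], [8, -11]].
Characteristic polynomial det(A - λI) = λ^2 + 2λ - 3 = 0.
Eigenvalues λ = 1, -3.
For λ=1: (A-λI) row 1 is [8, -12], so an eigenvector is (-3, -2).
For λ=-3: (A-λI) row 1 is [12, -12], so an eigenvector is (1, 1).
General solution: c_1e^(t)(-3,-2) + c_2e^(-3t)(1,1).
Applying p(0)=-4, q(0)=4 gives c_1=8, c_2=20.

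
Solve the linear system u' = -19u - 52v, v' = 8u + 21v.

u(t) = 3c_1e^(t)sin(4t) + 2c_1e^(t)cos(4t) + 2c_2e^(t)sin(4t) - 3c_2e^(t)cos(4t), v(t) = -c_1e^(t)sin(4t) - c_1e^(t)cos(4t) - c_2e^(t)sin(4t) + c_2e^(t)cos(4t)

Coefficient matrix A = [[-19, -52], [8, 21]].
Characteristic polynomial det(A - λI) = λ^2 - 2λ + 17 = 0.
Eigenvalues λ = 1 ± 4i (complex conjugate pair).
For λ=1+4i: an eigenvector is (2,-1) - i(3,-1) = (2 - 3i, -1 + i).
A real fundamental pair from Re and Im of e^((1+4i)t)v: X_1 = e^(t)(cos(4t)·(2,-1) + sin(4t)·(3,-1)), X_2 = e^(t)(sin(4t)·(2,-1) - cos(4t)·(3,-1)).
General solution: c_1X_1 + c_2X_2.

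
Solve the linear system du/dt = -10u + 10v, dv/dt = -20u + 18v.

u(t) = 2C_1e^(4t)sin(2t) - C_1e^(4t)cos(2t) - C_2e^(4t)sin(2t) - 2C_2e^(4t)cos(2t), v(t) = 3C_1e^(4t)sin(2t) - C_1e^(4t)cos(2t) - C_2e^(4t)sin(2t) - 3C_2e^(4t)cos(2t)

Coefficient matrix A = [[-10, 10], [-20, 18]].
Characteristic polynomial det(A - λI) = λ^2 - 8λ + 20 = 0.
Eigenvalues λ = 4 ± 2i (complex conjugate pair).
For λ=4+2i: an eigenvector is (-1,-1) - i(2,3) = (-1 - 2i, -1 - 3i).
A real fundamental pair from Re and Im of e^((4+2i)t)v: X_1 = e^(4t)(cos(2t)·(-1,-1) + sin(2t)·(2,3)), X_2 = e^(4t)(sin(2t)·(-1,-1) - cos(2t)·(2,3)).
General solution: C_1X_1 + C_2X_2.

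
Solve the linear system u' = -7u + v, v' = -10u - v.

u(t) = c_1e^(-4t)cos(t) + c_2e^(-4t)sin(t), v(t) = -c_1e^(-4t)sin(t) + 3c_1e^(-4t)cos(t) + 3c_2e^(-4t)sin(t) + c_2e^(-4t)cos(t)

Coefficient matrix A = [[-7, 1], [-10, -1]].
Characteristic polynomial det(A - λI) = λ^2 + 8λ + 17 = 0.
Eigenvalues λ = -4 ± i (complex conjugate pair).
For λ=-4+i: an eigenvector is (1,3) - i(0,-1) = (1, 3 + i).
A real fundamental pair from Re and Im of e^((-4+i)t)v: X_1 = e^(-4t)(cos(t)·(1,3) + sin(t)·(0,-1)), X_2 = e^(-4t)(sin(t)·(1,3) - cos(t)·(0,-1)).
General solution: c_1X_1 + c_2X_2.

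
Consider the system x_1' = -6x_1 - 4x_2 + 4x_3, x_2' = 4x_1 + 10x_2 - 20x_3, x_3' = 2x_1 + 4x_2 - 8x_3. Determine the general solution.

Coefficient matrix A = [[-6, -4, 4], [4, 10, -20], [2, 4, -8]].
det(A - λI) = 0 gives eigenvalues λ = -2, 2, -4.
For λ=-2: eigenvector (1,-2,-1).
For λ=2: eigenvector (-1,3,1).
For λ=-4: eigenvector (2,-2,-1).
General solution: K_1e^(-2t)(1,-2,-1) + K_2e^(2t)(-1,3,1) + K_3e^(-4t)(2,-2,-1).

x_1(t) = K_1e^(-2t) - K_2e^(2t) + 2K_3e^(-4t), x_2(t) = -2K_1e^(-2t) + 3K_2e^(2t) - 2K_3e^(-4t), x_3(t) = -K_1e^(-2t) + K_2e^(2t) - K_3e^(-4t)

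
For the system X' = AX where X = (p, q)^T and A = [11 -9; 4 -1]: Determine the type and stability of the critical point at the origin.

A = [[11,-9],[4,-1]]; det(A-λI) = λ^2 - 10λ + 25.
repeated λ = 5 with a single eigenvector.

unstable improper node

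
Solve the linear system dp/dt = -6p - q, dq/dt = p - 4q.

Coefficient matrix A = [[-6, -1], [1, -4]].
Characteristic polynomial det(A - λI) = λ^2 + 10λ + 25 = 0.
Single eigenvalue λ = -5 with algebraic multiplicity 2.
Eigenvector v = (-1,1); generalized eigenvector w with (A-λI)w=v is (-1,2).
General solution: e^(-5t)[c_1·v + c_2·(t·v + w)].

p(t) = -c_1e^(-5t) - c_2te^(-5t) - c_2e^(-5t), q(t) = c_1e^(-5t) + c_2te^(-5t) + 2c_2e^(-5t)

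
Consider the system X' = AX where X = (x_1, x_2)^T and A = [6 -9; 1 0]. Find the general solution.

Coefficient matrix A = [[6, -9], [1, 0]].
Characteristic polynomial det(A - λI) = λ^2 - 6λ + 9 = 0.
Single eigenvalue λ = 3 with algebraic multiplicity 2.
Eigenvector v = (3,1); generalized eigenvector w with (A-λI)w=v is (1,0).
General solution: e^(3t)[K_1·v + K_2·(t·v + w)].

x_1(t) = 3K_1e^(3t) + 3K_2te^(3t) + K_2e^(3t), x_2(t) = K_1e^(3t) + K_2te^(3t)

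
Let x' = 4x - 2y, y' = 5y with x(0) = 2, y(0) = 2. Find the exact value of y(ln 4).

A = [[4,-2],[0,5]]; eigenvalues λ = 5, 4.
Eigenvectors: (2,-1) for λ=5, (-1,0) for λ=4.
From the initial condition, c_1 = -2, c_2 = -6.
y(ln 4) = (-2)(4^5)(-1) + (-6)(4^4)(0) = 2048.

2048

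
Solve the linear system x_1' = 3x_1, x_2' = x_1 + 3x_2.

Coefficient matrix A = [[3, 0], [1, 3]].
Characteristic polynomial det(A - λI) = λ^2 - 6λ + 9 = 0.
Single eigenvalue λ = 3 with algebraic multiplicity 2.
Eigenvector v = (0,1); generalized eigenvector w with (A-λI)w=v is (1,3).
General solution: e^(3t)[C_1·v + C_2·(t·v + w)].

x_1(t) = C_2e^(3t), x_2(t) = C_1e^(3t) + C_2te^(3t) + 3C_2e^(3t)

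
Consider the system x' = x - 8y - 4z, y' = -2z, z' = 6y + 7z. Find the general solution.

x(t) = K_1e^(t) - 2K_3e^(3t), y(t) = K_2e^(4t) + 2K_3e^(3t), z(t) = -2K_2e^(4t) - 3K_3e^(3t)

Coefficient matrix A = [[1, -8, -4], [0, 0, -2], [0, 6, 7]].
det(A - λI) = 0 gives eigenvalues λ = 1, 4, 3.
For λ=1: eigenvector (1,0,0).
For λ=4: eigenvector (0,1,-2).
For λ=3: eigenvector (-2,2,-3).
General solution: K_1e^(t)(1,0,0) + K_2e^(4t)(0,1,-2) + K_3e^(3t)(-2,2,-3).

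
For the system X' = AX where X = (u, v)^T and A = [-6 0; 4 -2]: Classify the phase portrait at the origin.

A = [[-6,0],[4,-2]]; det(A-λI) = λ^2 + 8λ + 12.
λ = -2, -6: both negative.

stable node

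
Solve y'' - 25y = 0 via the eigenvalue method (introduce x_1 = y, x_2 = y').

y(t) = C_1e^(-5t) + C_2e^(5t)

Let x_1 = y, x_2 = y'. Then x_1' = x_2 and x_2' = 25x_1.
A = [[0,1],[25,0]]; det(A-λI) = λ^2 - 25.
Eigenvalues λ = -5, 5 with eigenvectors (1,-5), (1,5).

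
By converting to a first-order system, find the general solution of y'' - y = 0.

y(t) = K_1e^(t) + K_2e^(-t)

Let x_1 = y, x_2 = y'. Then x_1' = x_2 and x_2' = x_1.
A = [[0,1],[1,0]]; det(A-λI) = λ^2 - 1.
Eigenvalues λ = 1, -1 with eigenvectors (1,1), (1,-1).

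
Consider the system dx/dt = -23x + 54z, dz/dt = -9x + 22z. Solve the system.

x(t) = -3c_1e^(-5t) + 2c_2e^(4t), z(t) = -c_1e^(-5t) + c_2e^(4t)

Coefficient matrix A = [[-23, 54], [-9, 22]].
Characteristic polynomial det(A - λI) = λ^2 + λ - 20 = 0.
Eigenvalues λ = -5, 4.
For λ=-5: (A-λI) row 1 is [-18, 54], so an eigenvector is (-3, -1).
For λ=4: (A-λI) row 1 is [-27, 54], so an eigenvector is (2, 1).
General solution: c_1e^(-5t)(-3,-1) + c_2e^(4t)(2,1).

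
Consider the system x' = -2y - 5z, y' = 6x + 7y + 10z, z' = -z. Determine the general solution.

Coefficient matrix A = [[0, -2, -5], [6, 7, 10], [0, 0, -1]].
det(A - λI) = 0 gives eigenvalues λ = -1, 3, 4.
For λ=-1: eigenvector (1,-2,1).
For λ=3: eigenvector (2,-3,0).
For λ=4: eigenvector (1,-2,0).
General solution: K_1e^(-t)(1,-2,1) + K_2e^(3t)(2,-3,0) + K_3e^(4t)(1,-2,0).

x(t) = K_1e^(-t) + 2K_2e^(3t) + K_3e^(4t), y(t) = -2K_1e^(-t) - 3K_2e^(3t) - 2K_3e^(4t), z(t) = K_1e^(-t)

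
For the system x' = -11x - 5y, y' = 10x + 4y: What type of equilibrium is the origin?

stable node

A = [[-11,-5],[10,4]]; det(A-λI) = λ^2 + 7λ + 6.
λ = -1, -6: both negative.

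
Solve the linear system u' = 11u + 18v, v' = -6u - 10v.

u(t) = -2C_1e^(2t) + 3C_2e^(-t), v(t) = C_1e^(2t) - 2C_2e^(-t)

Coefficient matrix A = [[11, 18], [-6, -10]].
Characteristic polynomial det(A - λI) = λ^2 - λ - 2 = 0.
Eigenvalues λ = 2, -1.
For λ=2: (A-λI) row 1 is [9, 18], so an eigenvector is (-2, 1).
For λ=-1: (A-λI) row 1 is [12, 18], so an eigenvector is (3, -2).
General solution: C_1e^(2t)(-2,1) + C_2e^(-t)(3,-2).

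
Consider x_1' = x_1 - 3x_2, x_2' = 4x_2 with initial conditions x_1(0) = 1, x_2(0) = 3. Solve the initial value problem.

Coefficient matrix A = [[1, -3], [0, 4]].
Characteristic polynomial det(A - λI) = λ^2 - 5λ + 4 = 0.
Eigenvalues λ = 4, 1.
For λ=4: (A-λI) row 1 is [-3, -3], so an eigenvector is (1, -1).
For λ=1: (A-λI) row 1 is [0, -3], so an eigenvector is (1, 0).
General solution: K_1e^(4t)(1,-1) + K_2e^(t)(1,0).
Applying x_1(0)=1, x_2(0)=3 gives K_1=-3, K_2=4.

x_1(t) = -3e^(4t) + 4e^(t), x_2(t) = 3e^(4t)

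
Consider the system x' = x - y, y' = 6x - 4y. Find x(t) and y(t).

Coefficient matrix A = [[1, -1], [6, -4]].
Characteristic polynomial det(A - λI) = λ^2 + 3λ + 2 = 0.
Eigenvalues λ = -2, -1.
For λ=-2: (A-λI) row 1 is [3, -1], so an eigenvector is (1, 3).
For λ=-1: (A-λI) row 1 is [2, -1], so an eigenvector is (1, 2).
General solution: K_1e^(-2t)(1,3) + K_2e^(-t)(1,2).

x(t) = K_1e^(-2t) + K_2e^(-t), y(t) = 3K_1e^(-2t) + 2K_2e^(-t)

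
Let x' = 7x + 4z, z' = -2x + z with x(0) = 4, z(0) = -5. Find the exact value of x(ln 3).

-324

A = [[7,4],[-2,1]]; eigenvalues λ = 3, 5.
Eigenvectors: (1,-1) for λ=3, (-2,1) for λ=5.
From the initial condition, c_1 = 6, c_2 = 1.
x(ln 3) = (6)(3^3)(1) + (1)(3^5)(-2) = -324.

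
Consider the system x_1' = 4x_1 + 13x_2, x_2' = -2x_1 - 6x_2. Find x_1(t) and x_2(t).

x_1(t) = 2C_1e^(-t)sin(t) + 3C_1e^(-t)cos(t) + 3C_2e^(-t)sin(t) - 2C_2e^(-t)cos(t), x_2(t) = -C_1e^(-t)sin(t) - C_1e^(-t)cos(t) - C_2e^(-t)sin(t) + C_2e^(-t)cos(t)

Coefficient matrix A = [[4, 13], [-2, -6]].
Characteristic polynomial det(A - λI) = λ^2 + 2λ + 2 = 0.
Eigenvalues λ = -1 ± i (complex conjugate pair).
For λ=-1+i: an eigenvector is (3,-1) - i(2,-1) = (3 - 2i, -1 + i).
A real fundamental pair from Re and Im of e^((-1+i)t)v: X_1 = e^(-t)(cos(t)·(3,-1) + sin(t)·(2,-1)), X_2 = e^(-t)(sin(t)·(3,-1) - cos(t)·(2,-1)).
General solution: C_1X_1 + C_2X_2.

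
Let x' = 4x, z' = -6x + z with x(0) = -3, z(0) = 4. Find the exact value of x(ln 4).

-768

A = [[4,0],[-6,1]]; eigenvalues λ = 1, 4.
Eigenvectors: (0,1) for λ=1, (1,-2) for λ=4.
From the initial condition, c_1 = -2, c_2 = -3.
x(ln 4) = (-2)(4^1)(0) + (-3)(4^4)(1) = -768.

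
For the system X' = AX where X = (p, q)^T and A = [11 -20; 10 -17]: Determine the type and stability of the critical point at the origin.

A = [[11,-20],[10,-17]]; det(A-λI) = λ^2 + 6λ + 13.
λ = -3 ± 2i: negative real part.

stable spiral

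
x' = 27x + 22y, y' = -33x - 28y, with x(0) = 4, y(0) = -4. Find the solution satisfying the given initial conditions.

x(t) = 4e^(5t), y(t) = -4e^(5t)

Coefficient matrix A = [[27, 22], [-33, -28]].
Characteristic polynomial det(A - λI) = λ^2 + λ - 30 = 0.
Eigenvalues λ = 5, -6.
For λ=5: (A-λI) row 1 is [22, 22], so an eigenvector is (1, -1).
For λ=-6: (A-λI) row 1 is [33, 22], so an eigenvector is (2, -3).
General solution: K_1e^(5t)(1,-1) + K_2e^(-6t)(2,-3).
Applying x(0)=4, y(0)=-4 gives K_1=4, K_2=0.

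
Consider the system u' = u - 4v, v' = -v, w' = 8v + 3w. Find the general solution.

u(t) = C_1e^(t) + 2C_2e^(-t), v(t) = C_2e^(-t), w(t) = -2C_2e^(-t) + C_3e^(3t)

Coefficient matrix A = [[1, -4, 0], [0, -1, 0], [0, 8, 3]].
det(A - λI) = 0 gives eigenvalues λ = 1, -1, 3.
For λ=1: eigenvector (1,0,0).
For λ=-1: eigenvector (2,1,-2).
For λ=3: eigenvector (0,0,1).
General solution: C_1e^(t)(1,0,0) + C_2e^(-t)(2,1,-2) + C_3e^(3t)(0,0,1).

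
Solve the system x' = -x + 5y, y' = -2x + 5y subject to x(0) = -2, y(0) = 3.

Coefficient matrix A = [[-1, 5], [-2, 5]].
Characteristic polynomial det(A - λI) = λ^2 - 4λ + 5 = 0.
Eigenvalues λ = 2 ± i (complex conjugate pair).
For λ=2+i: an eigenvector is (2,1) - i(-1,-1) = (2 + i, 1 + i).
A real fundamental pair from Re and Im of e^((2+i)t)v: X_1 = e^(2t)(cos(t)·(2,1) + sin(t)·(-1,-1)), X_2 = e^(2t)(sin(t)·(2,1) - cos(t)·(-1,-1)).
General solution: c_1X_1 + c_2X_2.
Applying x(0)=-2, y(0)=3 gives c_1=-5, c_2=8.

x(t) = 21e^(2t)sin(t) - 2e^(2t)cos(t), y(t) = 13e^(2t)sin(t) + 3e^(2t)cos(t)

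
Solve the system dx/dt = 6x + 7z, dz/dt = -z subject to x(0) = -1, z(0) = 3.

Coefficient matrix A = [[6, 7], [0, -1]].
Characteristic polynomial det(A - λI) = λ^2 - 5λ - 6 = 0.
Eigenvalues λ = -1, 6.
For λ=-1: (A-λI) row 1 is [7, 7], so an eigenvector is (-1, 1).
For λ=6: (A-λI) row 1 is [0, 7], so an eigenvector is (1, 0).
General solution: K_1e^(-t)(-1,1) + K_2e^(6t)(1,0).
Applying x(0)=-1, z(0)=3 gives K_1=3, K_2=2.

x(t) = 2e^(6t) - 3e^(-t), z(t) = 3e^(-t)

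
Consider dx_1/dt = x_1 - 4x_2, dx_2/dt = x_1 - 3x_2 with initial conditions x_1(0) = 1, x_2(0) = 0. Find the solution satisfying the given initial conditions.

x_1(t) = 2te^(-t) + e^(-t), x_2(t) = te^(-t)

Coefficient matrix A = [[1, -4], [1, -3]].
Characteristic polynomial det(A - λI) = λ^2 + 2λ + 1 = 0.
Single eigenvalue λ = -1 with algebraic multiplicity 2.
Eigenvector v = (-2,-1); generalized eigenvector w with (A-λI)w=v is (-1,0).
General solution: e^(-t)[K_1·v + K_2·(t·v + w)].
Applying x_1(0)=1, x_2(0)=0 gives K_1=0, K_2=-1.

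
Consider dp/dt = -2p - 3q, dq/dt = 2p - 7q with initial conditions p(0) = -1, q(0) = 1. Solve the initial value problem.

Coefficient matrix A = [[-2, -3], [2, -7]].
Characteristic polynomial det(A - λI) = λ^2 + 9λ + 20 = 0.
Eigenvalues λ = -4, -5.
For λ=-4: (A-λI) row 1 is [2, -3], so an eigenvector is (-3, -2).
For λ=-5: (A-λI) row 1 is [3, -3], so an eigenvector is (1, 1).
General solution: C_1e^(-4t)(-3,-2) + C_2e^(-5t)(1,1).
Applying p(0)=-1, q(0)=1 gives C_1=2, C_2=5.

p(t) = -6e^(-4t) + 5e^(-5t), q(t) = -4e^(-4t) + 5e^(-5t)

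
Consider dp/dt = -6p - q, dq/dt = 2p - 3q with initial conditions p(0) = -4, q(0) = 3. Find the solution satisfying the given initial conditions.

Coefficient matrix A = [[-6, -1], [2, -3]].
Characteristic polynomial det(A - λI) = λ^2 + 9λ + 20 = 0.
Eigenvalues λ = -4, -5.
For λ=-4: (A-λI) row 1 is [-2, -1], so an eigenvector is (1, -2).
For λ=-5: (A-λI) row 1 is [-1, -1], so an eigenvector is (-1, 1).
General solution: K_1e^(-4t)(1,-2) + K_2e^(-5t)(-1,1).
Applying p(0)=-4, q(0)=3 gives K_1=1, K_2=5.

p(t) = e^(-4t) - 5e^(-5t), q(t) = -2e^(-4t) + 5e^(-5t)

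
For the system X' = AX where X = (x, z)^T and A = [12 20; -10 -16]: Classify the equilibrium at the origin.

A = [[12,20],[-10,-16]]; det(A-λI) = λ^2 + 4λ + 8.
λ = -2 ± 2i: negative real part.

stable spiral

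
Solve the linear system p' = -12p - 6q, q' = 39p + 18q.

Coefficient matrix A = [[-12, -6], [39, 18]].
Characteristic polynomial det(A - λI) = λ^2 - 6λ + 18 = 0.
Eigenvalues λ = 3 ± 3i (complex conjugate pair).
For λ=3+3i: an eigenvector is (1,-3) - i(1,-2) = (1 - i, -3 + 2i).
A real fundamental pair from Re and Im of e^((3+3i)t)v: X_1 = e^(3t)(cos(3t)·(1,-3) + sin(3t)·(1,-2)), X_2 = e^(3t)(sin(3t)·(1,-3) - cos(3t)·(1,-2)).
General solution: C_1X_1 + C_2X_2.

p(t) = C_1e^(3t)sin(3t) + C_1e^(3t)cos(3t) + C_2e^(3t)sin(3t) - C_2e^(3t)cos(3t), q(t) = -2C_1e^(3t)sin(3t) - 3C_1e^(3t)cos(3t) - 3C_2e^(3t)sin(3t) + 2C_2e^(3t)cos(3t)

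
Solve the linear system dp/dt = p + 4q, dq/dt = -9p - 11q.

p(t) = 2K_1e^(-5t) + 2K_2te^(-5t) + K_2e^(-5t), q(t) = -3K_1e^(-5t) - 3K_2te^(-5t) - K_2e^(-5t)

Coefficient matrix A = [[1, 4], [-9, -11]].
Characteristic polynomial det(A - λI) = λ^2 + 10λ + 25 = 0.
Single eigenvalue λ = -5 with algebraic multiplicity 2.
Eigenvector v = (2,-3); generalized eigenvector w with (A-λI)w=v is (1,-1).
General solution: e^(-5t)[K_1·v + K_2·(t·v + w)].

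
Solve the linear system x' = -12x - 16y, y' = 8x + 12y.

x(t) = -2c_1e^(-4t) - c_2e^(4t), y(t) = c_1e^(-4t) + c_2e^(4t)

Coefficient matrix A = [[-12, -16], [8, 12]].
Characteristic polynomial det(A - λI) = λ^2 - 16 = 0.
Eigenvalues λ = -4, 4.
For λ=-4: (A-λI) row 1 is [-8, -16], so an eigenvector is (-2, 1).
For λ=4: (A-λI) row 1 is [-16, -16], so an eigenvector is (-1, 1).
General solution: c_1e^(-4t)(-2,1) + c_2e^(4t)(-1,1).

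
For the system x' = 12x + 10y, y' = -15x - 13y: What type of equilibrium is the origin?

A = [[12,10],[-15,-13]]; det(A-λI) = λ^2 + λ - 6.
λ = 2, -3: opposite signs.

saddle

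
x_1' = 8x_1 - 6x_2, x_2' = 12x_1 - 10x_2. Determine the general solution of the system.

Coefficient matrix A = [[8, -6], [12, -10]].
Characteristic polynomial det(A - λI) = λ^2 + 2λ - 8 = 0.
Eigenvalues λ = 2, -4.
For λ=2: (A-λI) row 1 is [6, -6], so an eigenvector is (-1, -1).
For λ=-4: (A-λI) row 1 is [12, -6], so an eigenvector is (-1, -2).
General solution: C_1e^(2t)(-1,-1) + C_2e^(-4t)(-1,-2).

x_1(t) = -C_1e^(2t) - C_2e^(-4t), x_2(t) = -C_1e^(2t) - 2C_2e^(-4t)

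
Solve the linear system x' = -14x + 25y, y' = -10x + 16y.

Coefficient matrix A = [[-14, 25], [-10, 16]].
Characteristic polynomial det(A - λI) = λ^2 - 2λ + 26 = 0.
Eigenvalues λ = 1 ± 5i (complex conjugate pair).
For λ=1+5i: an eigenvector is (1,1) - i(2,1) = (1 - 2i, 1 - i).
A real fundamental pair from Re and Im of e^((1+5i)t)v: X_1 = e^(t)(cos(5t)·(1,1) + sin(5t)·(2,1)), X_2 = e^(t)(sin(5t)·(1,1) - cos(5t)·(2,1)).
General solution: C_1X_1 + C_2X_2.

x(t) = 2C_1e^(t)sin(5t) + C_1e^(t)cos(5t) + C_2e^(t)sin(5t) - 2C_2e^(t)cos(5t), y(t) = C_1e^(t)sin(5t) + C_1e^(t)cos(5t) + C_2e^(t)sin(5t) - C_2e^(t)cos(5t)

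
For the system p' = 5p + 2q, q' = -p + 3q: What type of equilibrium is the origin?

unstable spiral

A = [[5,2],[-1,3]]; det(A-λI) = λ^2 - 8λ + 17.
λ = 4 ± i: positive real part.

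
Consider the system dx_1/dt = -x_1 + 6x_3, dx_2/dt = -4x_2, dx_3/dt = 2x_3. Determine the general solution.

x_1(t) = c_1e^(-t) + 2c_3e^(2t), x_2(t) = c_2e^(-4t), x_3(t) = c_3e^(2t)

Coefficient matrix A = [[-1, 0, 6], [0, -4, 0], [0, 0, 2]].
det(A - λI) = 0 gives eigenvalues λ = -1, -4, 2.
For λ=-1: eigenvector (1,0,0).
For λ=-4: eigenvector (0,1,0).
For λ=2: eigenvector (2,0,1).
General solution: c_1e^(-t)(1,0,0) + c_2e^(-4t)(0,1,0) + c_3e^(2t)(2,0,1).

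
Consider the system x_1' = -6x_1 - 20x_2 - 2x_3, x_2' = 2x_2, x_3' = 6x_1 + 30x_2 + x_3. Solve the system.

Coefficient matrix A = [[-6, -20, -2], [0, 2, 0], [6, 30, 1]].
det(A - λI) = 0 gives eigenvalues λ = -3, 2, -2.
For λ=-3: eigenvector (2,0,-3).
For λ=2: eigenvector (-4,1,6).
For λ=-2: eigenvector (1,0,-2).
General solution: K_1e^(-3t)(2,0,-3) + K_2e^(2t)(-4,1,6) + K_3e^(-2t)(1,0,-2).

x_1(t) = 2K_1e^(-3t) - 4K_2e^(2t) + K_3e^(-2t), x_2(t) = K_2e^(2t), x_3(t) = -3K_1e^(-3t) + 6K_2e^(2t) - 2K_3e^(-2t)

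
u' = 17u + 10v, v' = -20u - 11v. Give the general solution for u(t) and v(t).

u(t) = -2c_1e^(3t)sin(2t) - c_1e^(3t)cos(2t) - c_2e^(3t)sin(2t) + 2c_2e^(3t)cos(2t), v(t) = 3c_1e^(3t)sin(2t) + c_1e^(3t)cos(2t) + c_2e^(3t)sin(2t) - 3c_2e^(3t)cos(2t)

Coefficient matrix A = [[17, 10], [-20, -11]].
Characteristic polynomial det(A - λI) = λ^2 - 6λ + 13 = 0.
Eigenvalues λ = 3 ± 2i (complex conjugate pair).
For λ=3+2i: an eigenvector is (-1,1) - i(-2,3) = (-1 + 2i, 1 - 3i).
A real fundamental pair from Re and Im of e^((3+2i)t)v: X_1 = e^(3t)(cos(2t)·(-1,1) + sin(2t)·(-2,3)), X_2 = e^(3t)(sin(2t)·(-1,1) - cos(2t)·(-2,3)).
General solution: c_1X_1 + c_2X_2.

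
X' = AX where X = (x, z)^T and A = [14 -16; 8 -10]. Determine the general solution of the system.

Coefficient matrix A = [[14, -16], [8, -10]].
Characteristic polynomial det(A - λI) = λ^2 - 4λ - 12 = 0.
Eigenvalues λ = 6, -2.
For λ=6: (A-λI) row 1 is [8, -16], so an eigenvector is (-2, -1).
For λ=-2: (A-λI) row 1 is [16, -16], so an eigenvector is (1, 1).
General solution: K_1e^(6t)(-2,-1) + K_2e^(-2t)(1,1).

x(t) = -2K_1e^(6t) + K_2e^(-2t), z(t) = -K_1e^(6t) + K_2e^(-2t)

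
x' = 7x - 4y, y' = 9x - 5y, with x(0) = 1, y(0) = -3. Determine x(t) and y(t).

x(t) = 18te^(t) + e^(t), y(t) = 27te^(t) - 3e^(t)

Coefficient matrix A = [[7, -4], [9, -5]].
Characteristic polynomial det(A - λI) = λ^2 - 2λ + 1 = 0.
Single eigenvalue λ = 1 with algebraic multiplicity 2.
Eigenvector v = (2,3); generalized eigenvector w with (A-λI)w=v is (1,1).
General solution: e^(t)[C_1·v + C_2·(t·v + w)].
Applying x(0)=1, y(0)=-3 gives C_1=-4, C_2=9.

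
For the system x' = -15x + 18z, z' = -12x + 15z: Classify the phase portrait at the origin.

saddle

A = [[-15,18],[-12,15]]; det(A-λI) = λ^2 - 9.
λ = -3, 3: opposite signs.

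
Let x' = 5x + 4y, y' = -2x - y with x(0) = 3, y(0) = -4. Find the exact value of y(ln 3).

A = [[5,4],[-2,-1]]; eigenvalues λ = 3, 1.
Eigenvectors: (2,-1) for λ=3, (1,-1) for λ=1.
From the initial condition, c_1 = -1, c_2 = 5.
y(ln 3) = (-1)(3^3)(-1) + (5)(3^1)(-1) = 12.

12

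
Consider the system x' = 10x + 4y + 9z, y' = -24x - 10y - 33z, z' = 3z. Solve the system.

x(t) = -C_1e^(-2t) - C_2e^(2t) - 3C_3e^(3t), y(t) = 3C_1e^(-2t) + 2C_2e^(2t) + 3C_3e^(3t), z(t) = C_3e^(3t)

Coefficient matrix A = [[10, 4, 9], [-24, -10, -33], [0, 0, 3]].
det(A - λI) = 0 gives eigenvalues λ = -2, 2, 3.
For λ=-2: eigenvector (-1,3,0).
For λ=2: eigenvector (-1,2,0).
For λ=3: eigenvector (-3,3,1).
General solution: C_1e^(-2t)(-1,3,0) + C_2e^(2t)(-1,2,0) + C_3e^(3t)(-3,3,1).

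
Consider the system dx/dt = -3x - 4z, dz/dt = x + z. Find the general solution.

Coefficient matrix A = [[-3, -4], [1, 1]].
Characteristic polynomial det(A - λI) = λ^2 + 2λ + 1 = 0.
Single eigenvalue λ = -1 with algebraic multiplicity 2.
Eigenvector v = (-2,1); generalized eigenvector w with (A-λI)w=v is (-3,2).
General solution: e^(-t)[c_1·v + c_2·(t·v + w)].

x(t) = -2c_1e^(-t) - 2c_2te^(-t) - 3c_2e^(-t), z(t) = c_1e^(-t) + c_2te^(-t) + 2c_2e^(-t)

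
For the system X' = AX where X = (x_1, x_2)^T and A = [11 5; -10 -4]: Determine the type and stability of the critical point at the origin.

unstable node

A = [[11,5],[-10,-4]]; det(A-λI) = λ^2 - 7λ + 6.
λ = 6, 1: both positive.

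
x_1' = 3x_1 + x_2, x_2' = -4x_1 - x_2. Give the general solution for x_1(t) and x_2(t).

Coefficient matrix A = [[3, 1], [-4, -1]].
Characteristic polynomial det(A - λI) = λ^2 - 2λ + 1 = 0.
Single eigenvalue λ = 1 with algebraic multiplicity 2.
Eigenvector v = (-1,2); generalized eigenvector w with (A-λI)w=v is (-1,1).
General solution: e^(t)[K_1·v + K_2·(t·v + w)].

x_1(t) = -K_1e^(t) - K_2te^(t) - K_2e^(t), x_2(t) = 2K_1e^(t) + 2K_2te^(t) + K_2e^(t)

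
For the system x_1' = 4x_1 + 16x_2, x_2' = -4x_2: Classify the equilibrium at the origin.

saddle

A = [[4,16],[0,-4]]; det(A-λI) = λ^2 - 16.
λ = -4, 4: opposite signs.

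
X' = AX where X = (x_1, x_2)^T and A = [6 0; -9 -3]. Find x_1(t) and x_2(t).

x_1(t) = C_1e^(6t), x_2(t) = -C_1e^(6t) + C_2e^(-3t)

Coefficient matrix A = [[6, 0], [-9, -3]].
Characteristic polynomial det(A - λI) = λ^2 - 3λ - 18 = 0.
Eigenvalues λ = 6, -3.
For λ=6: (A-λI) row 2 is [-9, -9], so an eigenvector is (1, -1).
For λ=-3: (A-λI) row 1 is [9, 0], so an eigenvector is (0, 1).
General solution: C_1e^(6t)(1,-1) + C_2e^(-3t)(0,1).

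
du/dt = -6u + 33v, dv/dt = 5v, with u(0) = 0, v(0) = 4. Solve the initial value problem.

Coefficient matrix A = [[-6, 33], [0, 5]].
Characteristic polynomial det(A - λI) = λ^2 + λ - 30 = 0.
Eigenvalues λ = 5, -6.
For λ=5: (A-λI) row 1 is [-11, 33], so an eigenvector is (3, 1).
For λ=-6: (A-λI) row 1 is [0, 33], so an eigenvector is (-1, 0).
General solution: c_1e^(5t)(3,1) + c_2e^(-6t)(-1,0).
Applying u(0)=0, v(0)=4 gives c_1=4, c_2=12.

u(t) = 12e^(5t) - 12e^(-6t), v(t) = 4e^(5t)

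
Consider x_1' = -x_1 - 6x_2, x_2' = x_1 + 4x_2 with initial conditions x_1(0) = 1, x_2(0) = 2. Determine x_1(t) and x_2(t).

Coefficient matrix A = [[-1, -6], [1, 4]].
Characteristic polynomial det(A - λI) = λ^2 - 3λ + 2 = 0.
Eigenvalues λ = 1, 2.
For λ=1: (A-λI) row 1 is [-2, -6], so an eigenvector is (3, -1).
For λ=2: (A-λI) row 1 is [-3, -6], so an eigenvector is (2, -1).
General solution: c_1e^(t)(3,-1) + c_2e^(2t)(2,-1).
Applying x_1(0)=1, x_2(0)=2 gives c_1=5, c_2=-7.

x_1(t) = -14e^(2t) + 15e^(t), x_2(t) = 7e^(2t) - 5e^(t)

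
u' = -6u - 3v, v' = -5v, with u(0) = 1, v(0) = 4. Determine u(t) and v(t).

u(t) = -12e^(-5t) + 13e^(-6t), v(t) = 4e^(-5t)

Coefficient matrix A = [[-6, -3], [0, -5]].
Characteristic polynomial det(A - λI) = λ^2 + 11λ + 30 = 0.
Eigenvalues λ = -6, -5.
For λ=-6: (A-λI) row 1 is [0, -3], so an eigenvector is (-1, 0).
For λ=-5: (A-λI) row 1 is [-1, -3], so an eigenvector is (-3, 1).
General solution: K_1e^(-6t)(-1,0) + K_2e^(-5t)(-3,1).
Applying u(0)=1, v(0)=4 gives K_1=-13, K_2=4.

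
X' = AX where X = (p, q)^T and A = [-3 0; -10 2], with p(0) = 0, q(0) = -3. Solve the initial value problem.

Coefficient matrix A = [[-3, 0], [-10, 2]].
Characteristic polynomial det(A - λI) = λ^2 + λ - 6 = 0.
Eigenvalues λ = 2, -3.
For λ=2: (A-λI) row 1 is [-5, 0], so an eigenvector is (0, -1).
For λ=-3: (A-λI) row 2 is [-10, 5], so an eigenvector is (-1, -2).
General solution: c_1e^(2t)(0,-1) + c_2e^(-3t)(-1,-2).
Applying p(0)=0, q(0)=-3 gives c_1=3, c_2=0.

p(t) = 0, q(t) = -3e^(2t)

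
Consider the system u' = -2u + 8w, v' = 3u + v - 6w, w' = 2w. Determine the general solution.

Coefficient matrix A = [[-2, 0, 8], [3, 1, -6], [0, 0, 2]].
det(A - λI) = 0 gives eigenvalues λ = -2, 1, 2.
For λ=-2: eigenvector (1,-1,0).
For λ=1: eigenvector (0,1,0).
For λ=2: eigenvector (2,0,1).
General solution: K_1e^(-2t)(1,-1,0) + K_2e^(t)(0,1,0) + K_3e^(2t)(2,0,1).

u(t) = K_1e^(-2t) + 2K_3e^(2t), v(t) = -K_1e^(-2t) + K_2e^(t), w(t) = K_3e^(2t)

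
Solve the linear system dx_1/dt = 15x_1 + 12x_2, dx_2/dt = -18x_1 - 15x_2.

x_1(t) = 2K_1e^(-3t) - K_2e^(3t), x_2(t) = -3K_1e^(-3t) + K_2e^(3t)

Coefficient matrix A = [[15, 12], [-18, -15]].
Characteristic polynomial det(A - λI) = λ^2 - 9 = 0.
Eigenvalues λ = -3, 3.
For λ=-3: (A-λI) row 1 is [18, 12], so an eigenvector is (2, -3).
For λ=3: (A-λI) row 1 is [12, 12], so an eigenvector is (-1, 1).
General solution: K_1e^(-3t)(2,-3) + K_2e^(3t)(-1,1).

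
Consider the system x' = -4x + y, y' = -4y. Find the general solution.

Coefficient matrix A = [[-4, 1], [0, -4]].
Characteristic polynomial det(A - λI) = λ^2 + 8λ + 16 = 0.
Single eigenvalue λ = -4 with algebraic multiplicity 2.
Eigenvector v = (1,0); generalized eigenvector w with (A-λI)w=v is (-3,1).
General solution: e^(-4t)[K_1·v + K_2·(t·v + w)].

x(t) = K_1e^(-4t) + K_2te^(-4t) - 3K_2e^(-4t), y(t) = K_2e^(-4t)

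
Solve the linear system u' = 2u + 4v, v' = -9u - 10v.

Coefficient matrix A = [[2, 4], [-9, -10]].
Characteristic polynomial det(A - λI) = λ^2 + 8λ + 16 = 0.
Single eigenvalue λ = -4 with algebraic multiplicity 2.
Eigenvector v = (2,-3); generalized eigenvector w with (A-λI)w=v is (-1,2).
General solution: e^(-4t)[c_1·v + c_2·(t·v + w)].

u(t) = 2c_1e^(-4t) + 2c_2te^(-4t) - c_2e^(-4t), v(t) = -3c_1e^(-4t) - 3c_2te^(-4t) + 2c_2e^(-4t)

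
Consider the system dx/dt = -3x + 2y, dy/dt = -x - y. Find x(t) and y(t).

x(t) = -c_1e^(-2t)sin(t) + c_1e^(-2t)cos(t) + c_2e^(-2t)sin(t) + c_2e^(-2t)cos(t), y(t) = -c_1e^(-2t)sin(t) + c_2e^(-2t)cos(t)

Coefficient matrix A = [[-3, 2], [-1, -1]].
Characteristic polynomial det(A - λI) = λ^2 + 4λ + 5 = 0.
Eigenvalues λ = -2 ± i (complex conjugate pair).
For λ=-2+i: an eigenvector is (1,0) - i(-1,-1) = (1 + i, 0 + i).
A real fundamental pair from Re and Im of e^((-2+i)t)v: X_1 = e^(-2t)(cos(t)·(1,0) + sin(t)·(-1,-1)), X_2 = e^(-2t)(sin(t)·(1,0) - cos(t)·(-1,-1)).
General solution: c_1X_1 + c_2X_2.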